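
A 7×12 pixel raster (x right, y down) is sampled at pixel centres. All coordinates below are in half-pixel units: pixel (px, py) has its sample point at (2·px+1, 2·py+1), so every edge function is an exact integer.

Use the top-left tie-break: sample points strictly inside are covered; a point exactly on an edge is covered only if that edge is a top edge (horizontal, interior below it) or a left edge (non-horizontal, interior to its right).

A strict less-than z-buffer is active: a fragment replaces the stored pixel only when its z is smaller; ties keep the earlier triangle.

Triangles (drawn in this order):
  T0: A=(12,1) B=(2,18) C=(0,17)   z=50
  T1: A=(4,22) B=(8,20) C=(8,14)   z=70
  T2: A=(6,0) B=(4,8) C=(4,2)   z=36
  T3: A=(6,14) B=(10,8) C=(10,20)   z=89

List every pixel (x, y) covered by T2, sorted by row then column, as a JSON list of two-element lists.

T0:
  2·area = 44
  edge (12, 1)→(2, 18): d=(-10,17) right/bottom  bias=-1
  edge (2, 18)→(0, 17): d=(-2,-1) top-left  bias=+0
  edge (0, 17)→(12, 1): d=(12,-16) top-left  bias=+0
    (4,2)@(9, 5): e=[11,33,0] → X  [on edge]
    (5,2)@(11, 5): e=[-23,35,32] → .
    (4,3)@(9, 7): e=[-9,29,24] → .
    (3,4)@(7, 9): e=[5,23,16] → X
    (4,4)@(9, 9): e=[-29,25,48] → .
    (2,5)@(5, 11): e=[19,17,8] → X
    (3,5)@(7, 11): e=[-15,19,40] → .
    (1,6)@(3, 13): e=[33,11,0] → X  [on edge]
    (2,6)@(5, 13): e=[-1,13,32] → .
    (1,7)@(3, 15): e=[13,7,24] → X
    (2,7)@(5, 15): e=[-21,9,56] → .
    (0,8)@(1, 17): e=[27,1,16] → X
  covered (6 px):
    . . . . . . .
    . . . . . . .
    . . . . X . .
    . . . . . . .
    . . . X . . .
    . . X . . . .
    . X . . . . .
    . X . . . . .
    X . . . . . .
    . . . . . . .
    . . . . . . .
    . . . . . . .
T1:
  2·area = 24  (B↔C swapped to make it positive)
  edge (4, 22)→(8, 14): d=(4,-8) top-left  bias=+0
  edge (8, 14)→(8, 20): d=(0,6) right/bottom  bias=-1
  edge (8, 20)→(4, 22): d=(-4,2) right/bottom  bias=-1
    (3,8)@(7, 17): e=[4,6,14] → X
    (4,8)@(9, 17): e=[20,-6,10] → .
    (3,9)@(7, 19): e=[12,6,6] → X
    (4,9)@(9, 19): e=[28,-6,2] → .
    (2,10)@(5, 21): e=[4,18,2] → X
    (3,10)@(7, 21): e=[20,6,-2] → .
    (2,11)@(5, 23): e=[12,18,-6] → .
  covered (3 px):
    . . . . . . .
    . . . . . . .
    . . . . . . .
    . . . . . . .
    . . . . . . .
    . . . . . . .
    . . . . . . .
    . . . . . . .
    . . . X . . .
    . . . X . . .
    . . X . . . .
    . . . . . . .
T2:
  2·area = 12
  edge (6, 0)→(4, 8): d=(-2,8) right/bottom  bias=-1
  edge (4, 8)→(4, 2): d=(0,-6) top-left  bias=+0
  edge (4, 2)→(6, 0): d=(2,-2) top-left  bias=+0
    (2,0)@(5, 1): e=[6,6,0] → X  [on edge]
    (3,0)@(7, 1): e=[-10,18,4] → .
    (1,1)@(3, 3): e=[18,-6,0] → .  [on edge]
    (2,1)@(5, 3): e=[2,6,4] → X
    (3,1)@(7, 3): e=[-14,18,8] → .
    (0,2)@(1, 5): e=[30,-18,0] → .  [on edge]
    (2,2)@(5, 5): e=[-2,6,8] → .
  covered (2 px):
    . . X . . . .
    . . X . . . .
    . . . . . . .
    . . . . . . .
    . . . . . . .
    . . . . . . .
    . . . . . . .
    . . . . . . .
    . . . . . . .
    . . . . . . .
    . . . . . . .
    . . . . . . .
T3:
  2·area = 48
  edge (6, 14)→(10, 8): d=(4,-6) top-left  bias=+0
  edge (10, 8)→(10, 20): d=(0,12) right/bottom  bias=-1
  edge (10, 20)→(6, 14): d=(-4,-6) top-left  bias=+0
    (4,5)@(9, 11): e=[6,12,30] → X
    (5,5)@(11, 11): e=[18,-12,42] → .
    (3,6)@(7, 13): e=[2,36,10] → X
    (5,6)@(11, 13): e=[26,-12,34] → .
    (3,7)@(7, 15): e=[10,36,2] → X
    (5,7)@(11, 15): e=[34,-12,26] → .
    (3,8)@(7, 17): e=[18,36,-6] → .
    (4,8)@(9, 17): e=[30,12,6] → X
    (5,8)@(11, 17): e=[42,-12,18] → .
    (4,9)@(9, 19): e=[38,12,-2] → .
  covered (6 px):
    . . . . . . .
    . . . . . . .
    . . . . . . .
    . . . . . . .
    . . . . . . .
    . . . . X . .
    . . . X X . .
    . . . X X . .
    . . . . X . .
    . . . . . . .
    . . . . . . .
    . . . . . . .

Result: [[2,0],[2,1]]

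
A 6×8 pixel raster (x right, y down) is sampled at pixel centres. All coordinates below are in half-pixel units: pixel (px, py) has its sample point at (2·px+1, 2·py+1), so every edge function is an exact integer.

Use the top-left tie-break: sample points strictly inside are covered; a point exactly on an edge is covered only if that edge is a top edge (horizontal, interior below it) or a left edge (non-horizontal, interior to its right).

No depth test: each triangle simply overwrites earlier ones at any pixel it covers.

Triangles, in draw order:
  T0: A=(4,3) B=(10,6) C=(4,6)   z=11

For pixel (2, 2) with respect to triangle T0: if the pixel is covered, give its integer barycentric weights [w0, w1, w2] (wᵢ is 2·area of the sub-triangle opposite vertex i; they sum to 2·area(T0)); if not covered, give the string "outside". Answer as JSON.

T0:
  2·area = 18
  edge (4, 3)→(10, 6): d=(6,3) right/bottom  bias=-1
  edge (10, 6)→(4, 6): d=(-6,0) right/bottom  bias=-1
  edge (4, 6)→(4, 3): d=(0,-3) top-left  bias=+0
    (2,2)@(5, 5): e=[9,6,3] → #
    (3,2)@(7, 5): e=[3,6,9] → #
    (4,2)@(9, 5): e=[-3,6,15] → ·
    (2,3)@(5, 7): e=[21,-6,3] → ·
    (3,3)@(7, 7): e=[15,-6,9] → ·
  covered (2 px):
    · · · · · ·
    · · · · · ·
    · · # # · ·
    · · · · · ·
    · · · · · ·
    · · · · · ·
    · · · · · ·
    · · · · · ·

Answer: [6,3,9]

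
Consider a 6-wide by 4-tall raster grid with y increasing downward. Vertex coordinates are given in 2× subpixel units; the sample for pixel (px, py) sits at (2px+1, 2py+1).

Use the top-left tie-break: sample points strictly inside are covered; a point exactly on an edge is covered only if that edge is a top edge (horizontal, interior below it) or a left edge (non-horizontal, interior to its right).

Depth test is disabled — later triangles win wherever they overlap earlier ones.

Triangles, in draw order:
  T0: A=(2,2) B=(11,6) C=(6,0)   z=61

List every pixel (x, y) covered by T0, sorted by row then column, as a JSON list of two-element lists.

T0:
  2·area = 34  (B↔C swapped to make it positive)
  edge (2, 2)→(6, 0): d=(4,-2) top-left  bias=+0
  edge (6, 0)→(11, 6): d=(5,6) right/bottom  bias=-1
  edge (11, 6)→(2, 2): d=(-9,-4) top-left  bias=+0
    (2,0)@(5, 1): e=[2,11,21] → #
    (3,0)@(7, 1): e=[6,-1,29] → ·
    (2,1)@(5, 3): e=[10,21,3] → #
    (3,1)@(7, 3): e=[14,9,11] → #
    (4,1)@(9, 3): e=[18,-3,19] → ·
    (2,2)@(5, 5): e=[18,31,-15] → ·
    (3,2)@(7, 5): e=[22,19,-7] → ·
    (4,2)@(9, 5): e=[26,7,1] → #
    (5,2)@(11, 5): e=[30,-5,9] → ·
    (4,3)@(9, 7): e=[34,17,-17] → ·
  covered (4 px):
    · · # · · ·
    · · # # · ·
    · · · · # ·
    · · · · · ·

Final: [[2,0],[2,1],[3,1],[4,2]]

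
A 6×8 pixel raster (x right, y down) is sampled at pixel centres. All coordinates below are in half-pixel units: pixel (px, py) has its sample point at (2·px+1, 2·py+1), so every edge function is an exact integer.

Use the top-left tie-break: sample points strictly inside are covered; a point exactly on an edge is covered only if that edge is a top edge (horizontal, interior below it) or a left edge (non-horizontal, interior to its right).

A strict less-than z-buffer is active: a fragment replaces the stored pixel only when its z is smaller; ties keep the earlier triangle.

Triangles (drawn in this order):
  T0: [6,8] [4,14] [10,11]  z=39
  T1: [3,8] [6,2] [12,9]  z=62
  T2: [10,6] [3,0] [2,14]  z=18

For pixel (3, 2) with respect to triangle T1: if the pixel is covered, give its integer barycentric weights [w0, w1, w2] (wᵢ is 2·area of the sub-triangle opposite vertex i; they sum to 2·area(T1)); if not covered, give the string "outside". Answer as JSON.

T0:
  2·area = 30  (B↔C swapped to make it positive)
  edge (6, 8)→(10, 11): d=(4,3) right/bottom  bias=-1
  edge (10, 11)→(4, 14): d=(-6,3) right/bottom  bias=-1
  edge (4, 14)→(6, 8): d=(2,-6) top-left  bias=+0
    (3,2)@(7, 5): e=[-15,45,0] → ·  [on edge]
    (3,4)@(7, 9): e=[1,21,8] → #
    (4,4)@(9, 9): e=[-5,15,20] → ·
    (2,5)@(5, 11): e=[15,15,0] → #  [on edge]
    (4,5)@(9, 11): e=[3,3,24] → #
    (5,5)@(11, 11): e=[-3,-3,36] → ·
    (2,6)@(5, 13): e=[23,3,4] → #
    (3,6)@(7, 13): e=[17,-3,16] → ·
    (4,6)@(9, 13): e=[11,-9,28] → ·
    (2,7)@(5, 15): e=[31,-9,8] → ·
  covered (5 px):
    · · · · · ·
    · · · · · ·
    · · · · · ·
    · · · · · ·
    · · · # · ·
    · · # # # ·
    · · # · · ·
    · · · · · ·
T1:
  2·area = 57
  edge (3, 8)→(6, 2): d=(3,-6) top-left  bias=+0
  edge (6, 2)→(12, 9): d=(6,7) right/bottom  bias=-1
  edge (12, 9)→(3, 8): d=(-9,-1) top-left  bias=+0
    (2,2)@(5, 5): e=[3,25,29] → #
    (3,2)@(7, 5): e=[15,11,31] → #
    (4,2)@(9, 5): e=[27,-3,33] → ·
    (2,3)@(5, 7): e=[9,37,11] → #
    (4,3)@(9, 7): e=[33,9,15] → #
    (5,3)@(11, 7): e=[45,-5,17] → ·
    (2,4)@(5, 9): e=[15,49,-7] → ·
    (3,4)@(7, 9): e=[27,35,-5] → ·
    (4,4)@(9, 9): e=[39,21,-3] → ·
  covered (5 px):
    · · · · · ·
    · · · · · ·
    · · # # · ·
    · · # # # ·
    · · · · · ·
    · · · · · ·
    · · · · · ·
    · · · · · ·
T2:
  2·area = 104  (B↔C swapped to make it positive)
  edge (10, 6)→(2, 14): d=(-8,8) right/bottom  bias=-1
  edge (2, 14)→(3, 0): d=(1,-14) top-left  bias=+0
  edge (3, 0)→(10, 6): d=(7,6) right/bottom  bias=-1
    (1,0)@(3, 1): e=[96,1,7] → #
    (2,0)@(5, 1): e=[80,29,-5] → ·
    (1,1)@(3, 3): e=[80,3,21] → #
    (2,1)@(5, 3): e=[64,31,9] → #
    (3,1)@(7, 3): e=[48,59,-3] → ·
    (1,2)@(3, 5): e=[64,5,35] → #
    (3,2)@(7, 5): e=[32,61,11] → #
    (4,2)@(9, 5): e=[16,89,-1] → ·
    (5,2)@(11, 5): e=[0,117,-13] → ·  [on edge]
    (1,3)@(3, 7): e=[48,7,49] → #
    (4,3)@(9, 7): e=[0,91,13] → ·  [on edge]
    (1,4)@(3, 9): e=[32,9,63] → #
    (3,4)@(7, 9): e=[0,65,39] → ·  [on edge]
    (2,5)@(5, 11): e=[0,39,65] → ·  [on edge]
    (1,6)@(3, 13): e=[0,13,91] → ·  [on edge]
    (0,7)@(1, 15): e=[0,-13,117] → ·  [on edge]
  covered (12 px):
    · # · · · ·
    · # # · · ·
    · # # # · ·
    · # # # · ·
    · # # · · ·
    · # · · · ·
    · · · · · ·
    · · · · · ·

Result: [11,31,15]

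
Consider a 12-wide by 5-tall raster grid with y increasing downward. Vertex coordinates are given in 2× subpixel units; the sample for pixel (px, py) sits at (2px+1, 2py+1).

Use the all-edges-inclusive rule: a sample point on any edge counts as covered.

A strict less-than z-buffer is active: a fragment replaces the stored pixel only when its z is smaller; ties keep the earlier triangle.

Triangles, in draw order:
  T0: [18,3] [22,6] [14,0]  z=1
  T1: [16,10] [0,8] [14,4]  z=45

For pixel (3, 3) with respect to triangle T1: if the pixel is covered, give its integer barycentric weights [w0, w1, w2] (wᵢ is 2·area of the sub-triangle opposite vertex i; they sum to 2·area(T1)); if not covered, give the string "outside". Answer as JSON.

T0:
  degenerate (2·area = 0) — covers nothing
T1:
  2·area = 92
  edge (16, 10)→(0, 8): d=(-16,-2) inclusive
  edge (0, 8)→(14, 4): d=(14,-4) inclusive
  edge (14, 4)→(16, 10): d=(2,6) inclusive
    (6,0)@(13, 1): e=[138,-46,0] → .  [on edge]
    (5,2)@(11, 5): e=[70,2,20] → X
    (6,2)@(13, 5): e=[74,10,8] → X
    (7,2)@(15, 5): e=[78,18,-4] → .
    (2,3)@(5, 7): e=[26,6,60] → X
    (3,3)@(7, 7): e=[30,14,48] → X
    (4,3)@(9, 7): e=[34,22,36] → X
    (7,3)@(15, 7): e=[46,46,0] → X  [on edge]
    (8,3)@(17, 7): e=[50,54,-12] → .
    (2,4)@(5, 9): e=[-6,34,64] → .
    (3,4)@(7, 9): e=[-2,42,52] → .
    (4,4)@(9, 9): e=[2,50,40] → X
  covered (12 px):
    . . . . . . . . . . . .
    . . . . . . . . . . . .
    . . . . . X X . . . . .
    . . X X X X X X . . . .
    . . . . X X X X . . . .

Final: [14,48,30]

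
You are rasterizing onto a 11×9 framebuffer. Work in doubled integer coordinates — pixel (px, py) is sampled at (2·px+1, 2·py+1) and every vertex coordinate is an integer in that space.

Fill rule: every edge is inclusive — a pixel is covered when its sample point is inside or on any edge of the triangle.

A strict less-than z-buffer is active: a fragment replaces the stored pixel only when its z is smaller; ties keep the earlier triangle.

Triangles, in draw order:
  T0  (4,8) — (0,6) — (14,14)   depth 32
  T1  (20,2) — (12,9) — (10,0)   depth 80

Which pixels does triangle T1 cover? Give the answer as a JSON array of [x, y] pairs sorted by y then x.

T0:
  2·area = 4  (B↔C swapped to make it positive)
  edge (4, 8)→(14, 14): d=(10,6) inclusive
  edge (14, 14)→(0, 6): d=(-14,-8) inclusive
  edge (0, 6)→(4, 8): d=(4,2) inclusive
    (4,5)@(9, 11): e=[0,2,2] → X  [on edge]
    (5,5)@(11, 11): e=[-12,18,-2] → .
    (4,6)@(9, 13): e=[20,-26,10] → .
    (9,8)@(19, 17): e=[0,-2,6] → .  [on edge]
  covered (1 px):
    . . . . . . . . . . .
    . . . . . . . . . . .
    . . . . . . . . . . .
    . . . . . . . . . . .
    . . . . . . . . . . .
    . . . . X . . . . . .
    . . . . . . . . . . .
    . . . . . . . . . . .
    . . . . . . . . . . .
T1:
  2·area = 86
  edge (20, 2)→(12, 9): d=(-8,7) inclusive
  edge (12, 9)→(10, 0): d=(-2,-9) inclusive
  edge (10, 0)→(20, 2): d=(10,2) inclusive
    (5,0)@(11, 1): e=[71,7,8] → X
    (6,0)@(13, 1): e=[57,25,4] → X
    (7,0)@(15, 1): e=[43,43,0] → X  [on edge]
    (8,0)@(17, 1): e=[29,61,-4] → .
    (5,1)@(11, 3): e=[55,3,28] → X
    (8,1)@(17, 3): e=[13,57,16] → X
    (9,1)@(19, 3): e=[-1,75,12] → .
    (5,2)@(11, 5): e=[39,-1,48] → .
    (6,2)@(13, 5): e=[25,17,44] → X
    (8,2)@(17, 5): e=[-3,53,36] → .
    (6,3)@(13, 7): e=[9,13,64] → X
    (7,3)@(15, 7): e=[-5,31,60] → .
  covered (10 px):
    . . . . . X X X . . .
    . . . . . X X X X . .
    . . . . . . X X . . .
    . . . . . . X . . . .
    . . . . . . . . . . .
    . . . . . . . . . . .
    . . . . . . . . . . .
    . . . . . . . . . . .
    . . . . . . . . . . .

Answer: [[5,0],[6,0],[7,0],[5,1],[6,1],[7,1],[8,1],[6,2],[7,2],[6,3]]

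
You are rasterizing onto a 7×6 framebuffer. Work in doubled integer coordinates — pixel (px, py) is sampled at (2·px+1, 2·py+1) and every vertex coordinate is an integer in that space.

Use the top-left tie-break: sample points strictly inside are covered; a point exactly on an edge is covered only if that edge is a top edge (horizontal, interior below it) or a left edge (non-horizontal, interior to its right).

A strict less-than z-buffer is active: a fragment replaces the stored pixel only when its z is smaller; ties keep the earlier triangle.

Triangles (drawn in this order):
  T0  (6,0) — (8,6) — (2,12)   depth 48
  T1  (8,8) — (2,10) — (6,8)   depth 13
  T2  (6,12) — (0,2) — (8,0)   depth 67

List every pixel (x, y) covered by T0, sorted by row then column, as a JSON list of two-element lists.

T0:
  2·area = 48
  edge (6, 0)→(8, 6): d=(2,6) right/bottom  bias=-1
  edge (8, 6)→(2, 12): d=(-6,6) right/bottom  bias=-1
  edge (2, 12)→(6, 0): d=(4,-12) top-left  bias=+0
    (6,0)@(13, 1): e=[-40,0,88] → ·  [on edge]
    (2,1)@(5, 3): e=[12,36,0] → █  [on edge]
    (3,1)@(7, 3): e=[0,24,24] → ·  [on edge]
    (5,1)@(11, 3): e=[-24,0,72] → ·  [on edge]
    (2,2)@(5, 5): e=[16,24,8] → █
    (3,2)@(7, 5): e=[4,12,32] → █
    (4,2)@(9, 5): e=[-8,0,56] → ·  [on edge]
    (2,3)@(5, 7): e=[20,12,16] → █
    (3,3)@(7, 7): e=[8,0,40] → ·  [on edge]
    (1,4)@(3, 9): e=[36,12,0] → █  [on edge]
    (2,4)@(5, 9): e=[24,0,24] → ·  [on edge]
    (4,4)@(9, 9): e=[0,-24,72] → ·  [on edge]
    (1,5)@(3, 11): e=[40,0,8] → ·  [on edge]
  covered (5 px):
    · · · · · · ·
    · · █ · · · ·
    · · █ █ · · ·
    · · █ · · · ·
    · █ · · · · ·
    · · · · · · ·
T1:
  2·area = 4
  edge (8, 8)→(2, 10): d=(-6,2) right/bottom  bias=-1
  edge (2, 10)→(6, 8): d=(4,-2) top-left  bias=+0
  edge (6, 8)→(8, 8): d=(2,0) top-left  bias=+0
    (5,3)@(11, 7): e=[0,6,-2] → ·  [on edge]
    (2,4)@(5, 9): e=[0,2,2] → ·  [on edge]
  covered (0 px):
    · · · · · · ·
    · · · · · · ·
    · · · · · · ·
    · · · · · · ·
    · · · · · · ·
    · · · · · · ·
T2:
  2·area = 92
  edge (6, 12)→(0, 2): d=(-6,-10) top-left  bias=+0
  edge (0, 2)→(8, 0): d=(8,-2) top-left  bias=+0
  edge (8, 0)→(6, 12): d=(-2,12) right/bottom  bias=-1
    (2,0)@(5, 1): e=[56,2,34] → █
    (3,0)@(7, 1): e=[76,6,10] → █
    (4,0)@(9, 1): e=[96,10,-14] → ·
    (0,1)@(1, 3): e=[4,10,78] → █
    (1,1)@(3, 3): e=[24,14,54] → █
    (4,1)@(9, 3): e=[84,26,-18] → ·
    (0,2)@(1, 5): e=[-8,26,74] → ·
    (1,2)@(3, 5): e=[12,30,50] → █
    (4,2)@(9, 5): e=[72,42,-22] → ·
    (1,3)@(3, 7): e=[0,46,46] → █  [on edge]
    (3,3)@(7, 7): e=[40,54,-2] → ·
    (1,4)@(3, 9): e=[-12,62,42] → ·
  covered (12 px):
    · · █ █ · · ·
    █ █ █ █ · · ·
    · █ █ █ · · ·
    · █ █ · · · ·
    · · █ · · · ·
    · · · · · · ·

Final: [[2,1],[2,2],[3,2],[2,3],[1,4]]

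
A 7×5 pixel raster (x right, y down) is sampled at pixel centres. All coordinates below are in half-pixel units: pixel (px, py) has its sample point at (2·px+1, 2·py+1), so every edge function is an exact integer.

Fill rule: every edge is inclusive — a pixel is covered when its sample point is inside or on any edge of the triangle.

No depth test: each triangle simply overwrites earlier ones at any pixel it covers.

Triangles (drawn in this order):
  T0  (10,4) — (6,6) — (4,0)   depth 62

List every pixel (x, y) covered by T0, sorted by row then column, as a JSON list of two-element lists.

T0:
  2·area = 28
  edge (10, 4)→(6, 6): d=(-4,2) inclusive
  edge (6, 6)→(4, 0): d=(-2,-6) inclusive
  edge (4, 0)→(10, 4): d=(6,4) inclusive
    (2,0)@(5, 1): e=[22,4,2] → █
    (3,0)@(7, 1): e=[18,16,-6] → ·
    (2,1)@(5, 3): e=[14,0,14] → █  [on edge]
    (3,1)@(7, 3): e=[10,12,6] → █
    (4,1)@(9, 3): e=[6,24,-2] → ·
    (2,2)@(5, 5): e=[6,-4,26] → ·
    (3,2)@(7, 5): e=[2,8,18] → █
    (4,2)@(9, 5): e=[-2,20,10] → ·
    (3,3)@(7, 7): e=[-6,4,30] → ·
    (3,4)@(7, 9): e=[-14,0,42] → ·  [on edge]
  covered (4 px):
    · · █ · · · ·
    · · █ █ · · ·
    · · · █ · · ·
    · · · · · · ·
    · · · · · · ·

Result: [[2,0],[2,1],[3,1],[3,2]]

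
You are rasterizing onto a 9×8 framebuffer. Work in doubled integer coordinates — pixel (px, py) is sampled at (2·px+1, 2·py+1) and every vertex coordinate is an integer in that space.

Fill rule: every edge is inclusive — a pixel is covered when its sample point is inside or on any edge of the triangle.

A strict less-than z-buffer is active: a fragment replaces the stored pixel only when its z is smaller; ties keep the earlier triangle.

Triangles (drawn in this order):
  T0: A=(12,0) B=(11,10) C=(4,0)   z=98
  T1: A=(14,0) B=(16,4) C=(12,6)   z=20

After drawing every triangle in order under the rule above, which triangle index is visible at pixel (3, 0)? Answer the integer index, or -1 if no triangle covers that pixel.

T0:
  2·area = 80
  edge (12, 0)→(11, 10): d=(-1,10) inclusive
  edge (11, 10)→(4, 0): d=(-7,-10) inclusive
  edge (4, 0)→(12, 0): d=(8,0) inclusive
    (2,0)@(5, 1): e=[69,3,8] → #
    (3,0)@(7, 1): e=[49,23,8] → #
    (4,0)@(9, 1): e=[29,43,8] → #
    (5,0)@(11, 1): e=[9,63,8] → #
    (6,0)@(13, 1): e=[-11,83,8] → ·
    (2,1)@(5, 3): e=[67,-11,24] → ·
    (3,1)@(7, 3): e=[47,9,24] → #
    (6,1)@(13, 3): e=[-13,69,24] → ·
    (3,2)@(7, 5): e=[45,-5,40] → ·
    (4,2)@(9, 5): e=[25,15,40] → #
    (6,2)@(13, 5): e=[-15,55,40] → ·
    (4,3)@(9, 7): e=[23,1,56] → #
  covered (12 px):
    · · # # # # · · ·
    · · · # # # · · ·
    · · · · # # · · ·
    · · · · # # · · ·
    · · · · · # · · ·
    · · · · · · · · ·
    · · · · · · · · ·
    · · · · · · · · ·
T1:
  2·area = 20
  edge (14, 0)→(16, 4): d=(2,4) inclusive
  edge (16, 4)→(12, 6): d=(-4,2) inclusive
  edge (12, 6)→(14, 0): d=(2,-6) inclusive
    (6,1)@(13, 3): e=[10,10,0] → #  [on edge]
    (7,1)@(15, 3): e=[2,6,12] → #
    (8,1)@(17, 3): e=[-6,2,24] → ·
    (6,2)@(13, 5): e=[14,2,4] → #
    (7,2)@(15, 5): e=[6,-2,16] → ·
    (6,3)@(13, 7): e=[18,-6,8] → ·
    (5,4)@(11, 9): e=[30,-10,0] → ·  [on edge]
    (4,7)@(9, 15): e=[50,-30,0] → ·  [on edge]
  covered (3 px):
    · · · · · · · · ·
    · · · · · · # # ·
    · · · · · · # · ·
    · · · · · · · · ·
    · · · · · · · · ·
    · · · · · · · · ·
    · · · · · · · · ·
    · · · · · · · · ·

Z-buffer (winner per pixel, '.' = empty):
  . . 0 0 0 0 . . .
  . . . 0 0 0 1 1 .
  . . . . 0 0 1 . .
  . . . . 0 0 . . .
  . . . . . 0 . . .
  . . . . . . . . .
  . . . . . . . . .
  . . . . . . . . .

Result: 0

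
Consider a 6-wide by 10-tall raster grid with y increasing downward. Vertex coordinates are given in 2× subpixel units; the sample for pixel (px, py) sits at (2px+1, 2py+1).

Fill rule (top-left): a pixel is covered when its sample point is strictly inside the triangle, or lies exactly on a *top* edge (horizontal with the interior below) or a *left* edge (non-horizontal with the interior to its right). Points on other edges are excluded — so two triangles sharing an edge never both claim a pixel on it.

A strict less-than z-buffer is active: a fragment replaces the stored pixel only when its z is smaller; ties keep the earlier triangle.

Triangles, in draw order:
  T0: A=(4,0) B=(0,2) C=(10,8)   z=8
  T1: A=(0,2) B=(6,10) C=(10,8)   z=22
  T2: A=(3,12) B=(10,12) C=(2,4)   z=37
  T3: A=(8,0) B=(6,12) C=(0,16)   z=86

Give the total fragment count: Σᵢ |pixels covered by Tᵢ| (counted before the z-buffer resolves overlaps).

T0:
  2·area = 44  (B↔C swapped to make it positive)
  edge (4, 0)→(10, 8): d=(6,8) right/bottom  bias=-1
  edge (10, 8)→(0, 2): d=(-10,-6) top-left  bias=+0
  edge (0, 2)→(4, 0): d=(4,-2) top-left  bias=+0
    (1,0)@(3, 1): e=[14,28,2] → #
    (2,0)@(5, 1): e=[-2,40,6] → ·
    (1,1)@(3, 3): e=[26,8,10] → #
    (2,1)@(5, 3): e=[10,20,14] → #
    (3,1)@(7, 3): e=[-6,32,18] → ·
    (1,2)@(3, 5): e=[38,-12,18] → ·
    (2,2)@(5, 5): e=[22,0,22] → #  [on edge]
    (3,2)@(7, 5): e=[6,12,26] → #
    (4,2)@(9, 5): e=[-10,24,30] → ·
    (2,3)@(5, 7): e=[34,-20,30] → ·
    (3,3)@(7, 7): e=[18,-8,34] → ·
    (4,3)@(9, 7): e=[2,4,38] → #
  covered (6 px):
    · # · · · ·
    · # # · · ·
    · · # # · ·
    · · · · # ·
    · · · · · ·
    · · · · · ·
    · · · · · ·
    · · · · · ·
    · · · · · ·
    · · · · · ·
T1:
  2·area = 44  (B↔C swapped to make it positive)
  edge (0, 2)→(10, 8): d=(10,6) right/bottom  bias=-1
  edge (10, 8)→(6, 10): d=(-4,2) right/bottom  bias=-1
  edge (6, 10)→(0, 2): d=(-6,-8) top-left  bias=+0
    (0,1)@(1, 3): e=[4,38,2] → #
    (1,1)@(3, 3): e=[-8,34,18] → ·
    (0,2)@(1, 5): e=[24,30,-10] → ·
    (1,2)@(3, 5): e=[12,26,6] → #
    (2,2)@(5, 5): e=[0,22,22] → ·  [on edge]
    (1,3)@(3, 7): e=[32,18,-6] → ·
    (2,3)@(5, 7): e=[20,14,10] → #
    (3,3)@(7, 7): e=[8,10,26] → #
    (4,3)@(9, 7): e=[-4,6,42] → ·
    (2,4)@(5, 9): e=[40,6,-2] → ·
    (3,4)@(7, 9): e=[28,2,14] → #
    (4,4)@(9, 9): e=[16,-2,30] → ·
  covered (5 px):
    · · · · · ·
    # · · · · ·
    · # · · · ·
    · · # # · ·
    · · · # · ·
    · · · · · ·
    · · · · · ·
    · · · · · ·
    · · · · · ·
    · · · · · ·
T2:
  2·area = 56  (B↔C swapped to make it positive)
  edge (3, 12)→(2, 4): d=(-1,-8) top-left  bias=+0
  edge (2, 4)→(10, 12): d=(8,8) right/bottom  bias=-1
  edge (10, 12)→(3, 12): d=(-7,0) right/bottom  bias=-1
    (0,1)@(1, 3): e=[-7,0,63] → ·  [on edge]
    (1,2)@(3, 5): e=[7,0,49] → ·  [on edge]
    (1,3)@(3, 7): e=[5,16,35] → #
    (2,3)@(5, 7): e=[21,0,35] → ·  [on edge]
    (1,4)@(3, 9): e=[3,32,21] → #
    (2,4)@(5, 9): e=[19,16,21] → #
    (3,4)@(7, 9): e=[35,0,21] → ·  [on edge]
    (1,5)@(3, 11): e=[1,48,7] → #
    (3,5)@(7, 11): e=[33,16,7] → #
    (4,5)@(9, 11): e=[49,0,7] → ·  [on edge]
    (1,6)@(3, 13): e=[-1,64,-7] → ·
    (2,6)@(5, 13): e=[15,48,-7] → ·
    (5,6)@(11, 13): e=[63,0,-7] → ·  [on edge]
  covered (6 px):
    · · · · · ·
    · · · · · ·
    · · · · · ·
    · # · · · ·
    · # # · · ·
    · # # # · ·
    · · · · · ·
    · · · · · ·
    · · · · · ·
    · · · · · ·
T3:
  2·area = 64
  edge (8, 0)→(6, 12): d=(-2,12) right/bottom  bias=-1
  edge (6, 12)→(0, 16): d=(-6,4) right/bottom  bias=-1
  edge (0, 16)→(8, 0): d=(8,-16) top-left  bias=+0
    (3,1)@(7, 3): e=[6,50,8] → #
    (4,1)@(9, 3): e=[-18,42,40] → ·
    (3,2)@(7, 5): e=[2,38,24] → #
    (4,2)@(9, 5): e=[-22,30,56] → ·
    (2,3)@(5, 7): e=[22,34,8] → #
    (3,3)@(7, 7): e=[-2,26,40] → ·
    (2,4)@(5, 9): e=[18,22,24] → #
    (3,4)@(7, 9): e=[-6,14,56] → ·
    (1,5)@(3, 11): e=[38,18,8] → #
    (3,5)@(7, 11): e=[-10,2,72] → ·
    (1,6)@(3, 13): e=[34,6,24] → #
    (2,6)@(5, 13): e=[10,-2,56] → ·
  covered (8 px):
    · · · · · ·
    · · · # · ·
    · · · # · ·
    · · # · · ·
    · · # · · ·
    · # # · · ·
    · # · · · ·
    # · · · · ·
    · · · · · ·
    · · · · · ·

Final: 25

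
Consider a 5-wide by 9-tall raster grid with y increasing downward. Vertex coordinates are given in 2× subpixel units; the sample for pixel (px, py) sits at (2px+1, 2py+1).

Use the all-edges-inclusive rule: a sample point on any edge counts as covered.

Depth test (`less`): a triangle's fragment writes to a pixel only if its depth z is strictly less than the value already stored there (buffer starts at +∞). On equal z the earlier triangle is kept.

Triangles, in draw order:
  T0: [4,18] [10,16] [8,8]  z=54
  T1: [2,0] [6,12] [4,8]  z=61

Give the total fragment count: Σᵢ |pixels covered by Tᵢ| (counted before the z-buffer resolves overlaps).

T0:
  2·area = 52  (B↔C swapped to make it positive)
  edge (4, 18)→(8, 8): d=(4,-10) inclusive
  edge (8, 8)→(10, 16): d=(2,8) inclusive
  edge (10, 16)→(4, 18): d=(-6,2) inclusive
    (3,5)@(7, 11): e=[2,14,36] → X
    (4,5)@(9, 11): e=[22,-2,32] → .
    (3,6)@(7, 13): e=[10,18,24] → X
    (4,6)@(9, 13): e=[30,2,20] → X
    (3,7)@(7, 15): e=[18,22,12] → X
    (2,8)@(5, 17): e=[6,42,4] → X
    (3,8)@(7, 17): e=[26,26,0] → X  [on edge]
    (4,8)@(9, 17): e=[46,10,-4] → .
  covered (7 px):
    . . . . .
    . . . . .
    . . . . .
    . . . . .
    . . . . .
    . . . X .
    . . . X X
    . . . X X
    . . X X .
T1:
  2·area = 8
  edge (2, 0)→(6, 12): d=(4,12) inclusive
  edge (6, 12)→(4, 8): d=(-2,-4) inclusive
  edge (4, 8)→(2, 0): d=(-2,-8) inclusive
    (1,1)@(3, 3): e=[0,6,2] → X  [on edge]
    (2,1)@(5, 3): e=[-24,14,18] → .
    (1,2)@(3, 5): e=[8,2,-2] → .
    (2,4)@(5, 9): e=[0,2,6] → X  [on edge]
    (3,4)@(7, 9): e=[-24,10,22] → .
    (2,5)@(5, 11): e=[8,-2,2] → .
    (3,7)@(7, 15): e=[0,-2,10] → .  [on edge]
  covered (2 px):
    . . . . .
    . X . . .
    . . . . .
    . . . . .
    . . X . .
    . . . . .
    . . . . .
    . . . . .
    . . . . .

Answer: 9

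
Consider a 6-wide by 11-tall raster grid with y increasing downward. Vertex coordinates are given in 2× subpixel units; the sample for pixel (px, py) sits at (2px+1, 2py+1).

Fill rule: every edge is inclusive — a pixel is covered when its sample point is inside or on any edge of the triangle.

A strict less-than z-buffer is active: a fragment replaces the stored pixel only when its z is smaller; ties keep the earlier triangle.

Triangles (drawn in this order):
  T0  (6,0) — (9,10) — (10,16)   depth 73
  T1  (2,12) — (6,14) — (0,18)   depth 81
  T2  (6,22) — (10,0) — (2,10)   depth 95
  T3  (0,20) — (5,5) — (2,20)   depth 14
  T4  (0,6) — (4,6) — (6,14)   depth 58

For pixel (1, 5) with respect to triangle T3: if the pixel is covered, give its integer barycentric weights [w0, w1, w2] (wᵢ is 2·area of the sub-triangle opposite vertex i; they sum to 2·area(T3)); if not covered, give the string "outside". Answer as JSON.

T0:
  2·area = 8
  edge (6, 0)→(9, 10): d=(3,10) inclusive
  edge (9, 10)→(10, 16): d=(1,6) inclusive
  edge (10, 16)→(6, 0): d=(-4,-16) inclusive
    (4,5)@(9, 11): e=[3,1,4] → █
    (5,5)@(11, 11): e=[-17,-11,36] → ·
    (4,6)@(9, 13): e=[9,3,-4] → ·
  covered (1 px):
    · · · · · ·
    · · · · · ·
    · · · · · ·
    · · · · · ·
    · · · · · ·
    · · · · █ ·
    · · · · · ·
    · · · · · ·
    · · · · · ·
    · · · · · ·
    · · · · · ·
T1:
  2·area = 28
  edge (2, 12)→(6, 14): d=(4,2) inclusive
  edge (6, 14)→(0, 18): d=(-6,4) inclusive
  edge (0, 18)→(2, 12): d=(2,-6) inclusive
    (2,1)@(5, 3): e=[-42,70,0] → ·  [on edge]
    (1,4)@(3, 9): e=[-14,42,0] → ·  [on edge]
    (1,6)@(3, 13): e=[2,18,8] → █
    (2,6)@(5, 13): e=[-2,10,20] → ·
    (0,7)@(1, 15): e=[14,14,0] → █  [on edge]
    (2,7)@(5, 15): e=[6,-2,24] → ·
    (0,8)@(1, 17): e=[22,2,4] → █
    (1,8)@(3, 17): e=[18,-6,16] → ·
    (0,9)@(1, 19): e=[30,-10,8] → ·
  covered (4 px):
    · · · · · ·
    · · · · · ·
    · · · · · ·
    · · · · · ·
    · · · · · ·
    · · · · · ·
    · █ · · · ·
    █ █ · · · ·
    █ · · · · ·
    · · · · · ·
    · · · · · ·
T2:
  2·area = 136  (B↔C swapped to make it positive)
  edge (6, 22)→(2, 10): d=(-4,-12) inclusive
  edge (2, 10)→(10, 0): d=(8,-10) inclusive
  edge (10, 0)→(6, 22): d=(-4,22) inclusive
    (4,1)@(9, 3): e=[112,14,10] → █
    (5,1)@(11, 3): e=[136,34,-34] → ·
    (3,2)@(7, 5): e=[80,10,46] → █
    (5,2)@(11, 5): e=[128,50,-42] → ·
    (0,3)@(1, 7): e=[0,-34,170] → ·  [on edge]
    (2,3)@(5, 7): e=[48,6,82] → █
    (4,3)@(9, 7): e=[96,46,-6] → ·
    (1,4)@(3, 9): e=[16,2,118] → █
    (4,4)@(9, 9): e=[88,62,-14] → ·
    (1,5)@(3, 11): e=[8,18,110] → █
    (4,5)@(9, 11): e=[80,78,-22] → ·
    (1,6)@(3, 13): e=[0,34,102] → █  [on edge]
    (2,9)@(5, 19): e=[0,102,34] → █  [on edge]
  covered (18 px):
    · · · · · ·
    · · · · █ ·
    · · · █ █ ·
    · · █ █ · ·
    · █ █ █ · ·
    · █ █ █ · ·
    · █ █ █ · ·
    · · █ █ · ·
    · · █ · · ·
    · · █ · · ·
    · · · · · ·
T3:
  2·area = 30
  edge (0, 20)→(5, 5): d=(5,-15) inclusive
  edge (5, 5)→(2, 20): d=(-3,15) inclusive
  edge (2, 20)→(0, 20): d=(-2,0) inclusive
    (2,2)@(5, 5): e=[0,0,30] → █  [on edge]
    (3,2)@(7, 5): e=[30,-30,30] → ·
    (2,3)@(5, 7): e=[10,-6,26] → ·
    (1,5)@(3, 11): e=[0,12,18] → █  [on edge]
    (2,5)@(5, 11): e=[30,-18,18] → ·
    (1,6)@(3, 13): e=[10,6,14] → █
    (2,6)@(5, 13): e=[40,-24,14] → ·
    (1,7)@(3, 15): e=[20,0,10] → █  [on edge]
    (2,7)@(5, 15): e=[50,-30,10] → ·
    (0,8)@(1, 17): e=[0,24,6] → █  [on edge]
    (1,8)@(3, 17): e=[30,-6,6] → ·
    (0,9)@(1, 19): e=[10,18,2] → █
  covered (6 px):
    · · · · · ·
    · · · · · ·
    · · █ · · ·
    · · · · · ·
    · · · · · ·
    · █ · · · ·
    · █ · · · ·
    · █ · · · ·
    █ · · · · ·
    █ · · · · ·
    · · · · · ·
T4:
  2·area = 32
  edge (0, 6)→(4, 6): d=(4,0) inclusive
  edge (4, 6)→(6, 14): d=(2,8) inclusive
  edge (6, 14)→(0, 6): d=(-6,-8) inclusive
    (0,3)@(1, 7): e=[4,26,2] → █
    (1,3)@(3, 7): e=[4,10,18] → █
    (2,3)@(5, 7): e=[4,-6,34] → ·
    (0,4)@(1, 9): e=[12,30,-10] → ·
    (1,4)@(3, 9): e=[12,14,6] → █
    (2,4)@(5, 9): e=[12,-2,22] → ·
    (1,5)@(3, 11): e=[20,18,-6] → ·
    (2,5)@(5, 11): e=[20,2,10] → █
    (3,5)@(7, 11): e=[20,-14,26] → ·
    (2,6)@(5, 13): e=[28,6,-2] → ·
  covered (4 px):
    · · · · · ·
    · · · · · ·
    · · · · · ·
    █ █ · · · ·
    · █ · · · ·
    · · █ · · ·
    · · · · · ·
    · · · · · ·
    · · · · · ·
    · · · · · ·
    · · · · · ·

Final: [12,18,0]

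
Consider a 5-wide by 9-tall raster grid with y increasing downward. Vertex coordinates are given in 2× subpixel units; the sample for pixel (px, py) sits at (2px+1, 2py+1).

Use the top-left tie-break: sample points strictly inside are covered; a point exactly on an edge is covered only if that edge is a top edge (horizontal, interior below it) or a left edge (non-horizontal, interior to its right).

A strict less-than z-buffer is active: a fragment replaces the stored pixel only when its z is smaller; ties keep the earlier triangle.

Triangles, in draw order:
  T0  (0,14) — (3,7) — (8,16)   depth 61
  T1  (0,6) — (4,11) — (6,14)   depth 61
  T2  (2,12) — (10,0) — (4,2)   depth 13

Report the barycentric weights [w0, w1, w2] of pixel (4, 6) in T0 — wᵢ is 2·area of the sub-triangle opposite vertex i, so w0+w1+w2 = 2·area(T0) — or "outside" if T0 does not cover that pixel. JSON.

T0:
  2·area = 62
  edge (0, 14)→(3, 7): d=(3,-7) top-left  bias=+0
  edge (3, 7)→(8, 16): d=(5,9) right/bottom  bias=-1
  edge (8, 16)→(0, 14): d=(-8,-2) top-left  bias=+0
    (1,3)@(3, 7): e=[0,0,62] → ·  [on edge]
    (1,4)@(3, 9): e=[6,10,46] → #
    (2,4)@(5, 9): e=[20,-8,50] → ·
    (1,5)@(3, 11): e=[12,20,30] → #
    (2,5)@(5, 11): e=[26,2,34] → #
    (3,5)@(7, 11): e=[40,-16,38] → ·
    (0,6)@(1, 13): e=[4,48,10] → #
    (3,6)@(7, 13): e=[46,-6,22] → ·
    (0,7)@(1, 15): e=[10,58,-6] → ·
    (1,7)@(3, 15): e=[24,40,-2] → ·
    (2,7)@(5, 15): e=[38,22,2] → #
    (3,7)@(7, 15): e=[52,4,6] → #
  covered (8 px):
    · · · · ·
    · · · · ·
    · · · · ·
    · · · · ·
    · # · · ·
    · # # · ·
    # # # · ·
    · · # # ·
    · · · · ·
T1:
  2·area = 2
  edge (0, 6)→(4, 11): d=(4,5) right/bottom  bias=-1
  edge (4, 11)→(6, 14): d=(2,3) right/bottom  bias=-1
  edge (6, 14)→(0, 6): d=(-6,-8) top-left  bias=+0
  covered (0 px):
    · · · · ·
    · · · · ·
    · · · · ·
    · · · · ·
    · · · · ·
    · · · · ·
    · · · · ·
    · · · · ·
    · · · · ·
T2:
  2·area = 56  (B↔C swapped to make it positive)
  edge (2, 12)→(4, 2): d=(2,-10) top-left  bias=+0
  edge (4, 2)→(10, 0): d=(6,-2) top-left  bias=+0
  edge (10, 0)→(2, 12): d=(-8,12) right/bottom  bias=-1
    (3,0)@(7, 1): e=[28,0,28] → #  [on edge]
    (4,0)@(9, 1): e=[48,4,4] → #
    (0,1)@(1, 3): e=[-28,0,84] → ·  [on edge]
    (2,1)@(5, 3): e=[12,8,36] → #
    (4,1)@(9, 3): e=[52,16,-12] → ·
    (2,2)@(5, 5): e=[16,20,20] → #
    (3,2)@(7, 5): e=[36,24,-4] → ·
    (1,3)@(3, 7): e=[0,28,28] → #  [on edge]
    (3,3)@(7, 7): e=[40,36,-20] → ·
    (1,4)@(3, 9): e=[4,40,12] → #
    (2,4)@(5, 9): e=[24,44,-12] → ·
    (1,5)@(3, 11): e=[8,52,-4] → ·
    (0,8)@(1, 17): e=[0,84,-28] → ·  [on edge]
  covered (8 px):
    · · · # #
    · · # # ·
    · · # · ·
    · # # · ·
    · # · · ·
    · · · · ·
    · · · · ·
    · · · · ·
    · · · · ·

Answer: "outside"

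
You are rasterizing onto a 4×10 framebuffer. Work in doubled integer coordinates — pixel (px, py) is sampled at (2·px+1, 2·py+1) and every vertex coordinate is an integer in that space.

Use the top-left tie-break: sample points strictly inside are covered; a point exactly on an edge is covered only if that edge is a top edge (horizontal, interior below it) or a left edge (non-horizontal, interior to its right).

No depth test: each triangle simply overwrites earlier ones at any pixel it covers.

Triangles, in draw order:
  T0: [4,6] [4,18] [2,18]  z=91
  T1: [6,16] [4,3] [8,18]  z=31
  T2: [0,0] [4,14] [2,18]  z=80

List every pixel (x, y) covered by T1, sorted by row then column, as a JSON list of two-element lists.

T0:
  2·area = 24
  edge (4, 6)→(4, 18): d=(0,12) right/bottom  bias=-1
  edge (4, 18)→(2, 18): d=(-2,0) right/bottom  bias=-1
  edge (2, 18)→(4, 6): d=(2,-12) top-left  bias=+0
    (1,6)@(3, 13): e=[12,10,2] → X
    (2,6)@(5, 13): e=[-12,10,26] → .
    (1,7)@(3, 15): e=[12,6,6] → X
    (2,7)@(5, 15): e=[-12,6,30] → .
    (1,8)@(3, 17): e=[12,2,10] → X
    (2,8)@(5, 17): e=[-12,2,34] → .
    (1,9)@(3, 19): e=[12,-2,14] → .
  covered (3 px):
    . . . .
    . . . .
    . . . .
    . . . .
    . . . .
    . . . .
    . X . .
    . X . .
    . X . .
    . . . .
T1:
  2·area = 22
  edge (6, 16)→(4, 3): d=(-2,-13) top-left  bias=+0
  edge (4, 3)→(8, 18): d=(4,15) right/bottom  bias=-1
  edge (8, 18)→(6, 16): d=(-2,-2) top-left  bias=+0
    (2,3)@(5, 7): e=[5,1,16] → X
    (3,3)@(7, 7): e=[31,-29,20] → .
    (2,4)@(5, 9): e=[1,9,12] → X
    (3,4)@(7, 9): e=[27,-21,16] → .
    (0,5)@(1, 11): e=[-55,77,0] → .  [on edge]
    (2,5)@(5, 11): e=[-3,17,8] → .
    (1,6)@(3, 13): e=[-33,55,0] → .  [on edge]
    (2,7)@(5, 15): e=[-11,33,0] → .  [on edge]
    (3,7)@(7, 15): e=[15,3,4] → X
    (3,8)@(7, 17): e=[11,11,0] → X  [on edge]
    (3,9)@(7, 19): e=[7,19,-4] → .
  covered (4 px):
    . . . .
    . . . .
    . . . .
    . . X .
    . . X .
    . . . .
    . . . .
    . . . X
    . . . X
    . . . .
T2:
  2·area = 44
  edge (0, 0)→(4, 14): d=(4,14) right/bottom  bias=-1
  edge (4, 14)→(2, 18): d=(-2,4) right/bottom  bias=-1
  edge (2, 18)→(0, 0): d=(-2,-18) top-left  bias=+0
    (0,2)@(1, 5): e=[6,30,8] → X
    (1,2)@(3, 5): e=[-22,22,44] → .
    (0,3)@(1, 7): e=[14,26,4] → X
    (1,3)@(3, 7): e=[-14,18,40] → .
    (0,4)@(1, 9): e=[22,22,0] → X  [on edge]
    (1,4)@(3, 9): e=[-6,14,36] → .
    (0,5)@(1, 11): e=[30,18,-4] → .
    (1,5)@(3, 11): e=[2,10,32] → X
    (2,5)@(5, 11): e=[-26,2,68] → .
    (1,6)@(3, 13): e=[10,6,28] → X
    (2,6)@(5, 13): e=[-18,-2,64] → .
    (1,7)@(3, 15): e=[18,2,24] → X
  covered (6 px):
    . . . .
    . . . .
    X . . .
    X . . .
    X . . .
    . X . .
    . X . .
    . X . .
    . . . .
    . . . .

Result: [[2,3],[2,4],[3,7],[3,8]]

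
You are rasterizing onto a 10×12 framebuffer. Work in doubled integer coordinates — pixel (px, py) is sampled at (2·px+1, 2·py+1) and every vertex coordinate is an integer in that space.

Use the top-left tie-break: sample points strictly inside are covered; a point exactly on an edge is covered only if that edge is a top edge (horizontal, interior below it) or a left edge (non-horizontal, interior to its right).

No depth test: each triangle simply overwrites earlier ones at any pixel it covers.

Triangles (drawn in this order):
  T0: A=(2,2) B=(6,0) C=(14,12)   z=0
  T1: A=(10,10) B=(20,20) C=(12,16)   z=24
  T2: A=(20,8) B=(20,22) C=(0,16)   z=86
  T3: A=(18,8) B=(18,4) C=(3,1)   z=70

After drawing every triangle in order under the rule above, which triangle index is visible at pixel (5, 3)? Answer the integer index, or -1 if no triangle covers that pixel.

T0:
  2·area = 64
  edge (2, 2)→(6, 0): d=(4,-2) top-left  bias=+0
  edge (6, 0)→(14, 12): d=(8,12) right/bottom  bias=-1
  edge (14, 12)→(2, 2): d=(-12,-10) top-left  bias=+0
    (2,0)@(5, 1): e=[2,20,42] → █
    (3,0)@(7, 1): e=[6,-4,62] → ·
    (2,1)@(5, 3): e=[10,36,18] → █
    (3,1)@(7, 3): e=[14,12,38] → █
    (4,1)@(9, 3): e=[18,-12,58] → ·
    (2,2)@(5, 5): e=[18,52,-6] → ·
    (3,2)@(7, 5): e=[22,28,14] → █
    (4,2)@(9, 5): e=[26,4,34] → █
    (5,2)@(11, 5): e=[30,-20,54] → ·
    (3,3)@(7, 7): e=[30,44,-10] → ·
    (4,3)@(9, 7): e=[34,20,10] → █
    (5,3)@(11, 7): e=[38,-4,30] → ·
  covered (8 px):
    · · █ · · · · · · ·
    · · █ █ · · · · · ·
    · · · █ █ · · · · ·
    · · · · █ · · · · ·
    · · · · · █ · · · ·
    · · · · · · █ · · ·
    · · · · · · · · · ·
    · · · · · · · · · ·
    · · · · · · · · · ·
    · · · · · · · · · ·
    · · · · · · · · · ·
    · · · · · · · · · ·
T1:
  2·area = 40
  edge (10, 10)→(20, 20): d=(10,10) right/bottom  bias=-1
  edge (20, 20)→(12, 16): d=(-8,-4) top-left  bias=+0
  edge (12, 16)→(10, 10): d=(-2,-6) top-left  bias=+0
    (0,0)@(1, 1): e=[0,76,-36] → ·  [on edge]
    (3,0)@(7, 1): e=[-60,100,0] → ·  [on edge]
    (1,1)@(3, 3): e=[0,68,-28] → ·  [on edge]
    (2,2)@(5, 5): e=[0,60,-20] → ·  [on edge]
    (3,3)@(7, 7): e=[0,52,-12] → ·  [on edge]
    (4,3)@(9, 7): e=[-20,60,0] → ·  [on edge]
    (4,4)@(9, 9): e=[0,44,-4] → ·  [on edge]
    (5,5)@(11, 11): e=[0,36,4] → ·  [on edge]
    (5,6)@(11, 13): e=[20,20,0] → █  [on edge]
    (6,6)@(13, 13): e=[0,28,12] → ·  [on edge]
    (5,7)@(11, 15): e=[40,4,-4] → ·
    (6,7)@(13, 15): e=[20,12,8] → █
    (7,7)@(15, 15): e=[0,20,20] → ·  [on edge]
    (8,8)@(17, 17): e=[0,12,28] → ·  [on edge]
    (6,9)@(13, 19): e=[60,-20,0] → ·  [on edge]
    (9,9)@(19, 19): e=[0,4,36] → ·  [on edge]
  covered (3 px):
    · · · · · · · · · ·
    · · · · · · · · · ·
    · · · · · · · · · ·
    · · · · · · · · · ·
    · · · · · · · · · ·
    · · · · · · · · · ·
    · · · · · █ · · · ·
    · · · · · · █ · · ·
    · · · · · · · █ · ·
    · · · · · · · · · ·
    · · · · · · · · · ·
    · · · · · · · · · ·
T2:
  2·area = 280
  edge (20, 8)→(20, 22): d=(0,14) right/bottom  bias=-1
  edge (20, 22)→(0, 16): d=(-20,-6) top-left  bias=+0
  edge (0, 16)→(20, 8): d=(20,-8) top-left  bias=+0
    (9,4)@(19, 9): e=[14,254,12] → █
    (6,5)@(13, 11): e=[98,178,4] → █
    (7,5)@(15, 11): e=[70,190,20] → █
    (8,5)@(17, 11): e=[42,202,36] → █
    (4,6)@(9, 13): e=[154,114,12] → █
    (5,6)@(11, 13): e=[126,126,28] → █
    (1,7)@(3, 15): e=[238,38,4] → █
    (2,7)@(5, 15): e=[210,50,20] → █
    (3,7)@(7, 15): e=[182,62,36] → █
    (1,8)@(3, 17): e=[238,-2,44] → ·
    (2,8)@(5, 17): e=[210,10,60] → █
    (2,9)@(5, 19): e=[210,-30,100] → ·
  covered (35 px):
    · · · · · · · · · ·
    · · · · · · · · · ·
    · · · · · · · · · ·
    · · · · · · · · · ·
    · · · · · · · · · █
    · · · · · · █ █ █ █
    · · · · █ █ █ █ █ █
    · █ █ █ █ █ █ █ █ █
    · · █ █ █ █ █ █ █ █
    · · · · · █ █ █ █ █
    · · · · · · · · █ █
    · · · · · · · · · ·
T3:
  2·area = 60  (B↔C swapped to make it positive)
  edge (18, 8)→(3, 1): d=(-15,-7) top-left  bias=+0
  edge (3, 1)→(18, 4): d=(15,3) right/bottom  bias=-1
  edge (18, 4)→(18, 8): d=(0,4) right/bottom  bias=-1
    (1,0)@(3, 1): e=[0,0,60] → ·  [on edge]
    (4,1)@(9, 3): e=[12,12,36] → █
    (5,1)@(11, 3): e=[26,6,28] → █
    (6,1)@(13, 3): e=[40,0,20] → ·  [on edge]
    (4,2)@(9, 5): e=[-18,42,36] → ·
    (5,2)@(11, 5): e=[-4,36,28] → ·
    (6,2)@(13, 5): e=[10,30,20] → █
    (7,2)@(15, 5): e=[24,24,12] → █
    (8,2)@(17, 5): e=[38,18,4] → █
    (9,2)@(19, 5): e=[52,12,-4] → ·
    (6,3)@(13, 7): e=[-20,60,20] → ·
    (7,3)@(15, 7): e=[-6,54,12] → ·
  covered (6 px):
    · · · · · · · · · ·
    · · · · █ █ · · · ·
    · · · · · · █ █ █ ·
    · · · · · · · · █ ·
    · · · · · · · · · ·
    · · · · · · · · · ·
    · · · · · · · · · ·
    · · · · · · · · · ·
    · · · · · · · · · ·
    · · · · · · · · · ·
    · · · · · · · · · ·
    · · · · · · · · · ·

Z-buffer (winner per pixel, '.' = empty):
  . . 0 . . . . . . .
  . . 0 0 3 3 . . . .
  . . . 0 0 . 3 3 3 .
  . . . . 0 . . . 3 .
  . . . . . 0 . . . 2
  . . . . . . 2 2 2 2
  . . . . 2 2 2 2 2 2
  . 2 2 2 2 2 2 2 2 2
  . . 2 2 2 2 2 2 2 2
  . . . . . 2 2 2 2 2
  . . . . . . . . 2 2
  . . . . . . . . . .

Answer: -1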